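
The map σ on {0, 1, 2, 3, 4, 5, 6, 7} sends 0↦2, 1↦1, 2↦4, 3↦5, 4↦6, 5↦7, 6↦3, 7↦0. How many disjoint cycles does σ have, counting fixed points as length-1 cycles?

2

Cycle decomposition: (0 2 4 6 3 5 7) (1).
2 cycles.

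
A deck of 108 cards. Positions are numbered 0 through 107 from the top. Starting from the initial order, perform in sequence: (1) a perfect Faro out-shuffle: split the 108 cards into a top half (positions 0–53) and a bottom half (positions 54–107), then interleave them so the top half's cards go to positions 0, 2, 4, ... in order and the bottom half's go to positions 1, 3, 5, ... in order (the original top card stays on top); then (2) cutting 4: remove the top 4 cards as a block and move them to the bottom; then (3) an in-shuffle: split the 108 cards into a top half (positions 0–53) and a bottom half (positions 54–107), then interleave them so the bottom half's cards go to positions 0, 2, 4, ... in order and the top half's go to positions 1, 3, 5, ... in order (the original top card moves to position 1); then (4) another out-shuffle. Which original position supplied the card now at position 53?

Undo the operations in reverse order, starting from position 53:
  undo op 4 (out-shuffle, from bottom half): 53 ← 80
  undo op 3 (in-shuffle, from bottom half): 80 ← 94
  undo op 2 (cut 4): 94 ← 98
  undo op 1 (out-shuffle, from top half): 98 ← 49
So the card at position 53 came from original position 49.

49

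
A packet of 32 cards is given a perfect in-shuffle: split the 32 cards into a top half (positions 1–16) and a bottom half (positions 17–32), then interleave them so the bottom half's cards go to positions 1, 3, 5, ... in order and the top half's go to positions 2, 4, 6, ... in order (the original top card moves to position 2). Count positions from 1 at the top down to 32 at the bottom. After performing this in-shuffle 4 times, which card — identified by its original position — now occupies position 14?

Work backwards from position 14, undoing one in-shuffle at a time:
14 ← 7 ← 20 ← 10 ← 5
So the card now at position 14 started at position 5.

5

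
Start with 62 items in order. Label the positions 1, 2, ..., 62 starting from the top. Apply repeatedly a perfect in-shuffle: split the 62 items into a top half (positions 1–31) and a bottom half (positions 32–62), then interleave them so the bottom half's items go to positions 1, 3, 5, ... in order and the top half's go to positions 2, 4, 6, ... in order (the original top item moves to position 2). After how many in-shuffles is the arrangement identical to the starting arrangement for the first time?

The in-shuffle permutes the 62 positions with cycle lengths [2, 3, 3, 6, 6, 6, 6, 6, 6, 6, 6, 6].
Every item is home exactly when every cycle has completed a whole number of laps, i.e. after lcm(2, 3, 6) = 6 in-shuffles.

6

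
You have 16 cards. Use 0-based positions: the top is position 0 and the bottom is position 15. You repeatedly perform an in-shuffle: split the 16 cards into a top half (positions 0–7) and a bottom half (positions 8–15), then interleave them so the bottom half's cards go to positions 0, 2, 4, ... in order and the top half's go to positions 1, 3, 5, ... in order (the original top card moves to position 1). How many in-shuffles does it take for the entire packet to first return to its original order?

8

The in-shuffle permutes the 16 positions with cycle lengths [8, 8].
Every card is home exactly when every cycle has completed a whole number of laps, i.e. after lcm(8) = 8 in-shuffles.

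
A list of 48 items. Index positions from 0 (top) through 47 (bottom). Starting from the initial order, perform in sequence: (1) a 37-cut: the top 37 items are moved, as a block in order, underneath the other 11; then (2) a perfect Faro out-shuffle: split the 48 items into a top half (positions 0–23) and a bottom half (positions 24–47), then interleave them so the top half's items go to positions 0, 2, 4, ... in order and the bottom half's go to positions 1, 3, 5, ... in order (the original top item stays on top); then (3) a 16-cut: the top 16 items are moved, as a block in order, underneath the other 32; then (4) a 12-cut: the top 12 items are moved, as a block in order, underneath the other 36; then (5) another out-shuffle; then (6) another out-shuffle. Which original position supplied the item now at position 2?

39

Undo the operations in reverse order, starting from position 2:
  undo op 6 (out-shuffle, from top half): 2 ← 1
  undo op 5 (out-shuffle, from bottom half): 1 ← 24
  undo op 4 (cut 12): 24 ← 36
  undo op 3 (cut 16): 36 ← 4
  undo op 2 (out-shuffle, from top half): 4 ← 2
  undo op 1 (cut 37): 2 ← 39
So the item at position 2 came from original position 39.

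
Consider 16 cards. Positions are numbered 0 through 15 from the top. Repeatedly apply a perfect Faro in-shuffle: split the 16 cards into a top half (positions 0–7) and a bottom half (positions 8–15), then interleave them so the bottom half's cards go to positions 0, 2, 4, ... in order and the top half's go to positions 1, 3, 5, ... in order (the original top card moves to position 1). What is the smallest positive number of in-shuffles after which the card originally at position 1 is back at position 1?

8

Follow position 1 under repeated in-shuffles:
1 → 3 → 7 → 15 → 14 → 12 → 8 → 0 → 1
It first returns after 8 in-shuffles.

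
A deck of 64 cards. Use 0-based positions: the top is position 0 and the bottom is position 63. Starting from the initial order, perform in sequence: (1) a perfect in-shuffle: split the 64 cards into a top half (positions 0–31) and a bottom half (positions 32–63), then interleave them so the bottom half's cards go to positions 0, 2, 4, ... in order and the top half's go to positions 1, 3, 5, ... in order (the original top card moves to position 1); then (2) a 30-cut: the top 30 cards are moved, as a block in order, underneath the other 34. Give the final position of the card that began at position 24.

Track the card from position 24 forward through each operation:
  after op 1 (in-shuffle): 24 → 49
  after op 2 (cut 30): 49 → 19

19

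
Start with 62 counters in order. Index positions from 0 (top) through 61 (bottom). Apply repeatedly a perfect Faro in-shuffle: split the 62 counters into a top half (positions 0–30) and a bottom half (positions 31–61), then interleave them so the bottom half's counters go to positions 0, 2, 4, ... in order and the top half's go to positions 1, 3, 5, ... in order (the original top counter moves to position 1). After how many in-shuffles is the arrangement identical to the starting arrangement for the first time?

6

The in-shuffle permutes the 62 positions with cycle lengths [2, 3, 3, 6, 6, 6, 6, 6, 6, 6, 6, 6].
Every counter is home exactly when every cycle has completed a whole number of laps, i.e. after lcm(2, 3, 6) = 6 in-shuffles.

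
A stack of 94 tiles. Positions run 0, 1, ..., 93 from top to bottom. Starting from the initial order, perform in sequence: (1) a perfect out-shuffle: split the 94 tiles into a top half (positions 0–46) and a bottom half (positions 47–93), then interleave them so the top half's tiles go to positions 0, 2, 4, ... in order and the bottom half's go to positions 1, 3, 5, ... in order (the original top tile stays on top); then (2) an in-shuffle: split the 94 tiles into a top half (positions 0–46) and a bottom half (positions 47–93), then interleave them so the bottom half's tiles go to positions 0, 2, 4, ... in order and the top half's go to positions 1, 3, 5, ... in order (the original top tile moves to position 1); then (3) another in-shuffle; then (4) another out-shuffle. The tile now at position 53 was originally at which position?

Undo the operations in reverse order, starting from position 53:
  undo op 4 (out-shuffle, from bottom half): 53 ← 73
  undo op 3 (in-shuffle, from top half): 73 ← 36
  undo op 2 (in-shuffle, from bottom half): 36 ← 65
  undo op 1 (out-shuffle, from bottom half): 65 ← 79
So the tile at position 53 came from original position 79.

79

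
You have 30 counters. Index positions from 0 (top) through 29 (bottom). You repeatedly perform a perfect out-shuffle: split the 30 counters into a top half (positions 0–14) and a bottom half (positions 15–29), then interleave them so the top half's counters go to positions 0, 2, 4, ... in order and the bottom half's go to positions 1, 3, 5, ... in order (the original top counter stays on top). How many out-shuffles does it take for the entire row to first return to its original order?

28

The out-shuffle permutes the 30 positions with cycle lengths [1, 1, 28].
Every counter is home exactly when every cycle has completed a whole number of laps, i.e. after lcm(1, 28) = 28 out-shuffles.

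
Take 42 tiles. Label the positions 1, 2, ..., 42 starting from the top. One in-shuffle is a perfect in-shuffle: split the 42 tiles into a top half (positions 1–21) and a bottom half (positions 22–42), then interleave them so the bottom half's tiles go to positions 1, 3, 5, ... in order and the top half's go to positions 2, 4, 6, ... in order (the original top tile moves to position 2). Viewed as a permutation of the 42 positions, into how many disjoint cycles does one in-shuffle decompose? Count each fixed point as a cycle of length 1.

3

Trace each unvisited position around until it returns:
(1 2 4 8 16 32 ... len 14) (3 6 12 24 5 10 ... len 14) (7 14 28 13 26 9 ... len 14)
3 cycles in total.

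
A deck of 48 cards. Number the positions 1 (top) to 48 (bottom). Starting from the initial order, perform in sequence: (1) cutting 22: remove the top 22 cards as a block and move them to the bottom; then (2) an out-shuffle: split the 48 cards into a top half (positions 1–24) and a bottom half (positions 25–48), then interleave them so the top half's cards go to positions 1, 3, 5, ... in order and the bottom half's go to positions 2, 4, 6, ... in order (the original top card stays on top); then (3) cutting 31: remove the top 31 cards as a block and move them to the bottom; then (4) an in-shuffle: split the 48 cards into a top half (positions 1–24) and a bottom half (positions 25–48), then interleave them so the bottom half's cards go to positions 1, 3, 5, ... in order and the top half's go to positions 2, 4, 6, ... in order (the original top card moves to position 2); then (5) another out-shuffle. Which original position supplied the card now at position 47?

44

Undo the operations in reverse order, starting from position 47:
  undo op 5 (out-shuffle, from top half): 47 ← 24
  undo op 4 (in-shuffle, from top half): 24 ← 12
  undo op 3 (cut 31): 12 ← 43
  undo op 2 (out-shuffle, from top half): 43 ← 22
  undo op 1 (cut 22): 22 ← 44
So the card at position 47 came from original position 44.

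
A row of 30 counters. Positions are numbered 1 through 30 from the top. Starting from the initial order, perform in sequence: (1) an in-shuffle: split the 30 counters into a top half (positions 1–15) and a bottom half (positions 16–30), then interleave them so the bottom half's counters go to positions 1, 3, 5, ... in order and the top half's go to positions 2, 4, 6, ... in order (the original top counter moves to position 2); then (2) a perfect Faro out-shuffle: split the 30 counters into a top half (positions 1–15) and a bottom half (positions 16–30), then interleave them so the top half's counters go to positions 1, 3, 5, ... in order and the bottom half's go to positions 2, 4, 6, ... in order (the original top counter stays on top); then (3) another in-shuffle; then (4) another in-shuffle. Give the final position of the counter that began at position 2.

Track the counter from position 2 forward through each operation:
  after op 1 (in-shuffle): 2 → 4
  after op 2 (out-shuffle): 4 → 7
  after op 3 (in-shuffle): 7 → 14
  after op 4 (in-shuffle): 14 → 28

28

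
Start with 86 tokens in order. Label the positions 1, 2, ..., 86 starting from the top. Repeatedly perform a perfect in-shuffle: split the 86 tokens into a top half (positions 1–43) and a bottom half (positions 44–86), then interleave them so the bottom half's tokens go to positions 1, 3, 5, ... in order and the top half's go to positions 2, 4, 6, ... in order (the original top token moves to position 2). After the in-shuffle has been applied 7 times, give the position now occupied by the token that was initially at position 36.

84

Track the token's position through each in-shuffle:
36 → 72 → 57 → 27 → 54 → 21 → 42 → 84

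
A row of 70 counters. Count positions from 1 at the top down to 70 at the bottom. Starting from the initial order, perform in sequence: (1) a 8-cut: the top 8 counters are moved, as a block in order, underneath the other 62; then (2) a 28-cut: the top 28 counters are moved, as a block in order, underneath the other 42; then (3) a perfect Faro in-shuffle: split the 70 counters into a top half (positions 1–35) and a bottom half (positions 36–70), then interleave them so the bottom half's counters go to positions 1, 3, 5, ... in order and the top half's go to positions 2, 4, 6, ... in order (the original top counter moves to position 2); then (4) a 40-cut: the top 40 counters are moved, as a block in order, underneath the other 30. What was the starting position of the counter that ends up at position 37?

Undo the operations in reverse order, starting from position 37:
  undo op 4 (cut 40): 37 ← 7
  undo op 3 (in-shuffle, from bottom half): 7 ← 39
  undo op 2 (cut 28): 39 ← 67
  undo op 1 (cut 8): 67 ← 5
So the counter at position 37 came from original position 5.

5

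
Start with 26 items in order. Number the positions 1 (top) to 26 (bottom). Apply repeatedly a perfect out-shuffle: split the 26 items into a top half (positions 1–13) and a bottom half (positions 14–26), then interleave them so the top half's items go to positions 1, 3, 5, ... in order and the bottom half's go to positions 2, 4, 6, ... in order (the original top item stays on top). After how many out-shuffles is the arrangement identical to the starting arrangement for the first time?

20

The out-shuffle permutes the 26 positions with cycle lengths [1, 1, 4, 20].
Every item is home exactly when every cycle has completed a whole number of laps, i.e. after lcm(1, 4, 20) = 20 out-shuffles.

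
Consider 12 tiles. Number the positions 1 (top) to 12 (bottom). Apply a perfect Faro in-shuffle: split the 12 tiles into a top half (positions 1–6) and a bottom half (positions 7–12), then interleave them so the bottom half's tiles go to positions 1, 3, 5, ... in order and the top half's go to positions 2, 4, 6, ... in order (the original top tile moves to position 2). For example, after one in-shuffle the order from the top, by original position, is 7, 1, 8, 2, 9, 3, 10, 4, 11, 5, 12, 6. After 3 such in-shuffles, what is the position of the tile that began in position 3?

Track the tile's position through each in-shuffle:
3 → 6 → 12 → 11

11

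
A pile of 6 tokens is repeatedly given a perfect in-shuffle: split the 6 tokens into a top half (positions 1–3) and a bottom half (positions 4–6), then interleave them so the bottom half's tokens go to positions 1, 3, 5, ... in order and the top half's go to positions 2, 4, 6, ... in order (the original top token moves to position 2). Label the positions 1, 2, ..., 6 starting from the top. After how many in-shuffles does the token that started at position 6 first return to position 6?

3

Follow position 6 under repeated in-shuffles:
6 → 5 → 3 → 6
It first returns after 3 in-shuffles.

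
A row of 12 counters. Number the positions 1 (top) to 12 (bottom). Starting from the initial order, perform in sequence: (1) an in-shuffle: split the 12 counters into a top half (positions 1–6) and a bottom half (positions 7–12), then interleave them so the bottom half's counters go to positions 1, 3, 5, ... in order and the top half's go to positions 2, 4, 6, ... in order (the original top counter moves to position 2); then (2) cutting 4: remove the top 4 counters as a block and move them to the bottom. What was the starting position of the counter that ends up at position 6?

5

Undo the operations in reverse order, starting from position 6:
  undo op 2 (cut 4): 6 ← 10
  undo op 1 (in-shuffle, from top half): 10 ← 5
So the counter at position 6 came from original position 5.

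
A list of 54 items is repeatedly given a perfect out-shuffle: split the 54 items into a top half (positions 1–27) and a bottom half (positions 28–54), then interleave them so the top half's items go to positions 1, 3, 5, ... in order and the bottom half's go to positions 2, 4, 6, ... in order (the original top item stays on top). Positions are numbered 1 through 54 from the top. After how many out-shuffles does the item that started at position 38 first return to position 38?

Follow position 38 under repeated out-shuffles:
38 → 22 → 43 → 32 → 10 → 19 → 37 → 20 → ... → 38 (length 52)
It first returns after 52 out-shuffles.

52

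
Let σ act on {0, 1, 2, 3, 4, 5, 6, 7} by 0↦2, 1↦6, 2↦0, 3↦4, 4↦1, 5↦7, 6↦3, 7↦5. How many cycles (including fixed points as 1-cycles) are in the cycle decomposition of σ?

Cycle decomposition: (0 2) (1 6 3 4) (5 7).
3 cycles.

3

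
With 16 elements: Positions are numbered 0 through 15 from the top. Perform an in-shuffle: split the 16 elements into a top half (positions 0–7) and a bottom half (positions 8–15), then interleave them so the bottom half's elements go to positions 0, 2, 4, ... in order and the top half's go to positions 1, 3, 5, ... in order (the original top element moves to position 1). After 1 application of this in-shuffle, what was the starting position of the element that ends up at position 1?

Work backwards from position 1, undoing one in-shuffle at a time:
1 ← 0
So the element now at position 1 started at position 0.

0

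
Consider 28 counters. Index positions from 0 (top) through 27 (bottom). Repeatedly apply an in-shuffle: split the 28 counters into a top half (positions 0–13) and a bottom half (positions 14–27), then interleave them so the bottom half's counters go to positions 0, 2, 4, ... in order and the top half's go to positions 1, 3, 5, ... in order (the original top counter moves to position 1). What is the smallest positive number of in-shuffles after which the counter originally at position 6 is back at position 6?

Follow position 6 under repeated in-shuffles:
6 → 13 → 27 → 26 → 24 → 20 → 12 → 25 → ... → 6 (length 28)
It first returns after 28 in-shuffles.

28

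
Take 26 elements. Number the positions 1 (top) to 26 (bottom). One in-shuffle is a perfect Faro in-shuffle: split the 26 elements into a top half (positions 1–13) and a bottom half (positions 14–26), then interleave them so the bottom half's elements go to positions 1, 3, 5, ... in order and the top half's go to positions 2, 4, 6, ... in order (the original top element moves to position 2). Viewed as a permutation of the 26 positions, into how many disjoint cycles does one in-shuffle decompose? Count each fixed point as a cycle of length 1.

3

Trace each unvisited position around until it returns:
(1 2 4 8 16 5 ... len 18) (3 6 12 24 21 15) (9 18)
3 cycles in total.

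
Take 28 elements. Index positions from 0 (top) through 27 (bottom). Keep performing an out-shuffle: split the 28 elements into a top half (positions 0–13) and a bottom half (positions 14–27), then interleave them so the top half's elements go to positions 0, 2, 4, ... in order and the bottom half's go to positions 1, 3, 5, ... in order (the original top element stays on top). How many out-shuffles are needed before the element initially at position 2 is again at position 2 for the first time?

18

Follow position 2 under repeated out-shuffles:
2 → 4 → 8 → 16 → 5 → 10 → 20 → 13 → 26 → 25 → 23 → 19 → 11 → 22 → 17 → 7 → 14 → 1 → 2
It first returns after 18 out-shuffles.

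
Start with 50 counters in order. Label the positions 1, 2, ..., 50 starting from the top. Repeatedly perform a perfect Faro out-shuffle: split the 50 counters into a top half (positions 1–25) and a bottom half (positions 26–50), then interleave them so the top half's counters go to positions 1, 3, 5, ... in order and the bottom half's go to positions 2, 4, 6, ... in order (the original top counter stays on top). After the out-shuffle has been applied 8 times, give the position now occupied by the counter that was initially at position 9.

40

Track the counter's position through each out-shuffle:
9 → 17 → 33 → 16 → 31 → 12 → 23 → 45 → 40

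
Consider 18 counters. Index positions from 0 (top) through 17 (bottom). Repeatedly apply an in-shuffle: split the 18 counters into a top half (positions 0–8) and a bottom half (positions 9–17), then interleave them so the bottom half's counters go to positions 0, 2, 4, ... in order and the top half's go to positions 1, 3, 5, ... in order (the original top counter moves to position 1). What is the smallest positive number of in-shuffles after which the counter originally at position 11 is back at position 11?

Follow position 11 under repeated in-shuffles:
11 → 4 → 9 → 0 → 1 → 3 → 7 → 15 → 12 → 6 → 13 → 8 → 17 → 16 → 14 → 10 → 2 → 5 → 11
It first returns after 18 in-shuffles.

18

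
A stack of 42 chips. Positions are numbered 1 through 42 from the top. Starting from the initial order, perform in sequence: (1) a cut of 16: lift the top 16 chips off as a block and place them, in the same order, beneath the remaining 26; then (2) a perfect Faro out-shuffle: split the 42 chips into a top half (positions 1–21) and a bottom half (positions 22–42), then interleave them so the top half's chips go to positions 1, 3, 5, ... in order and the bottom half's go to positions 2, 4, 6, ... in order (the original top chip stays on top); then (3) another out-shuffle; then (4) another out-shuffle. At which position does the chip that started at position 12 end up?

Track the chip from position 12 forward through each operation:
  after op 1 (cut 16): 12 → 38
  after op 2 (out-shuffle): 38 → 34
  after op 3 (out-shuffle): 34 → 26
  after op 4 (out-shuffle): 26 → 10

10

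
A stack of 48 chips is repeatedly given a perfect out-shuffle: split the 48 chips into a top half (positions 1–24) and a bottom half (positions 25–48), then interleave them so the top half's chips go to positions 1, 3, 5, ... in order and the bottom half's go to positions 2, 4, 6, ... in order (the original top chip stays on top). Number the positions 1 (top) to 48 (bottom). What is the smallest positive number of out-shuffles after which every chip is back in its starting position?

The out-shuffle permutes the 48 positions with cycle lengths [1, 1, 23, 23].
Every chip is home exactly when every cycle has completed a whole number of laps, i.e. after lcm(1, 23) = 23 out-shuffles.

23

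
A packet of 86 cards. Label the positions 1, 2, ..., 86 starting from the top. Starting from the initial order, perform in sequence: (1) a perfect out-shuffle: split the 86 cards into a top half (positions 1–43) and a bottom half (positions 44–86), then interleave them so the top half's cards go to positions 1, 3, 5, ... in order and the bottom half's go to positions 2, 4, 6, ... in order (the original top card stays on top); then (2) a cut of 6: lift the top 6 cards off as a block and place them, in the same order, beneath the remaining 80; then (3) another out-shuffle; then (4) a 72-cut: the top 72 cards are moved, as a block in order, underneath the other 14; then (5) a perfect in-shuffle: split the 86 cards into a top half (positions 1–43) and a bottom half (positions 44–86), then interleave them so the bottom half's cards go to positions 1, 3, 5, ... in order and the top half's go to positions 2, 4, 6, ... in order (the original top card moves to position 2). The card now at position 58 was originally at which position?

50

Undo the operations in reverse order, starting from position 58:
  undo op 5 (in-shuffle, from top half): 58 ← 29
  undo op 4 (cut 72): 29 ← 15
  undo op 3 (out-shuffle, from top half): 15 ← 8
  undo op 2 (cut 6): 8 ← 14
  undo op 1 (out-shuffle, from bottom half): 14 ← 50
So the card at position 58 came from original position 50.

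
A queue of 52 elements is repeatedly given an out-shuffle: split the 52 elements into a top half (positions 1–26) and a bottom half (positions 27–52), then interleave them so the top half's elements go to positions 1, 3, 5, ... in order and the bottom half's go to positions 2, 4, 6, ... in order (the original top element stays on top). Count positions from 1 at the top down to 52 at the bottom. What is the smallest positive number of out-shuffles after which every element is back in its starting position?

8

The out-shuffle permutes the 52 positions with cycle lengths [1, 1, 2, 8, 8, 8, 8, 8, 8].
Every element is home exactly when every cycle has completed a whole number of laps, i.e. after lcm(1, 2, 8) = 8 out-shuffles.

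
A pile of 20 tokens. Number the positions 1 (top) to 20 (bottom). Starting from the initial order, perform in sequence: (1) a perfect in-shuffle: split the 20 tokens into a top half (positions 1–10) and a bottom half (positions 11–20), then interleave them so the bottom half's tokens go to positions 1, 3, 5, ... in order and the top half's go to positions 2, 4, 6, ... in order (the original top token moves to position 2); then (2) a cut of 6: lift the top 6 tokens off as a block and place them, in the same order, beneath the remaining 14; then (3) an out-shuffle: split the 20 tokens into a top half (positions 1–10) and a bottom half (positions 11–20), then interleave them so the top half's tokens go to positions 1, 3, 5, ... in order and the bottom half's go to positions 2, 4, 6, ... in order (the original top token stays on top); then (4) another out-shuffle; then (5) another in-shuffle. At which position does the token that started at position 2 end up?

Track the token from position 2 forward through each operation:
  after op 1 (in-shuffle): 2 → 4
  after op 2 (cut 6): 4 → 18
  after op 3 (out-shuffle): 18 → 16
  after op 4 (out-shuffle): 16 → 12
  after op 5 (in-shuffle): 12 → 3

3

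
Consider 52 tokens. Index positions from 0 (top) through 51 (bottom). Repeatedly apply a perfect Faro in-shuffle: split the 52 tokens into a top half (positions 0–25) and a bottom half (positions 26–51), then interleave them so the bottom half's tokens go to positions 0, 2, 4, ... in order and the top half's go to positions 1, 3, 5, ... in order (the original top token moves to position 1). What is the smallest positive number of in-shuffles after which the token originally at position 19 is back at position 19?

Follow position 19 under repeated in-shuffles:
19 → 39 → 26 → 0 → 1 → 3 → 7 → 15 → ... → 19 (length 52)
It first returns after 52 in-shuffles.

52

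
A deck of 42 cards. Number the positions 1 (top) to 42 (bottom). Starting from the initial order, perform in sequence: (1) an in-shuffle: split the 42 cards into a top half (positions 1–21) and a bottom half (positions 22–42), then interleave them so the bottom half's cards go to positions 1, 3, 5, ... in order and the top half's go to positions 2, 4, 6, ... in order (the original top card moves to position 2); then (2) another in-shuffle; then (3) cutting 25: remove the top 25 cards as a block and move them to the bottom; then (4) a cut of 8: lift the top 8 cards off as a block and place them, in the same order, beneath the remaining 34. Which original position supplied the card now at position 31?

27

Undo the operations in reverse order, starting from position 31:
  undo op 4 (cut 8): 31 ← 39
  undo op 3 (cut 25): 39 ← 22
  undo op 2 (in-shuffle, from top half): 22 ← 11
  undo op 1 (in-shuffle, from bottom half): 11 ← 27
So the card at position 31 came from original position 27.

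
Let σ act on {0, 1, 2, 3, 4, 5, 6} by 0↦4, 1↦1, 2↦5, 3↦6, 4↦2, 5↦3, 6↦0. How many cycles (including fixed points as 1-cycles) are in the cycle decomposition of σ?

2

Cycle decomposition: (0 4 2 5 3 6) (1).
2 cycles.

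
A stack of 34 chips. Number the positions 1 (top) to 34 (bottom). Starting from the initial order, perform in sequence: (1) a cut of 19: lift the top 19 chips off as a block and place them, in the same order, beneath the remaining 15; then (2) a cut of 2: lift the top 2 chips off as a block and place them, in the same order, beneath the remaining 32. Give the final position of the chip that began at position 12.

25

Track the chip from position 12 forward through each operation:
  after op 1 (cut 19): 12 → 27
  after op 2 (cut 2): 27 → 25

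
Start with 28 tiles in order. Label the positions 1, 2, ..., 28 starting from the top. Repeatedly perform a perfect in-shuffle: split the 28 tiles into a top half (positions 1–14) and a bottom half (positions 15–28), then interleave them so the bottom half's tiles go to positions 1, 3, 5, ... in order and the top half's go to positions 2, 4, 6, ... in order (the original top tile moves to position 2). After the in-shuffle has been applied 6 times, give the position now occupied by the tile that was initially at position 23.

Track the tile's position through each in-shuffle:
23 → 17 → 5 → 10 → 20 → 11 → 22

22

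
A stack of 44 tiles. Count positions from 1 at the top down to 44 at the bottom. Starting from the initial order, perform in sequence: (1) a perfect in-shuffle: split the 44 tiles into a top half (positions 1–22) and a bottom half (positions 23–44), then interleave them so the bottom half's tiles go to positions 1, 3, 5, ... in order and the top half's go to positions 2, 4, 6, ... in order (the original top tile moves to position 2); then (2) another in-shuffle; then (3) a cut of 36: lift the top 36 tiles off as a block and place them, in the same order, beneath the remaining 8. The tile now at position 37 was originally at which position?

41

Undo the operations in reverse order, starting from position 37:
  undo op 3 (cut 36): 37 ← 29
  undo op 2 (in-shuffle, from bottom half): 29 ← 37
  undo op 1 (in-shuffle, from bottom half): 37 ← 41
So the tile at position 37 came from original position 41.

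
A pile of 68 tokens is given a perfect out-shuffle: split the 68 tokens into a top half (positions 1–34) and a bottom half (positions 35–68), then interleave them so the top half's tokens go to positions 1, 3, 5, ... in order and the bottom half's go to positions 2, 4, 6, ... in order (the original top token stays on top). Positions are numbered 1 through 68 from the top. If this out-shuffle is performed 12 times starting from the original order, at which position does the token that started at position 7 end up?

Track the token's position through each out-shuffle:
7 → 13 → 25 → 49 → 30 → 59 → 50 → 32 → 63 → 58 → 48 → 28 → 55

55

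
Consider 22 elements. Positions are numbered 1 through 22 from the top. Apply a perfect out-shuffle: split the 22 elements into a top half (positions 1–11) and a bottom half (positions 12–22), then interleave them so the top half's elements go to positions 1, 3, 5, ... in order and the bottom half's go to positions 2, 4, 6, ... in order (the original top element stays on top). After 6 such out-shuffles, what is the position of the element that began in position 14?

14

Track the element's position through each out-shuffle:
14 → 6 → 11 → 21 → 20 → 18 → 14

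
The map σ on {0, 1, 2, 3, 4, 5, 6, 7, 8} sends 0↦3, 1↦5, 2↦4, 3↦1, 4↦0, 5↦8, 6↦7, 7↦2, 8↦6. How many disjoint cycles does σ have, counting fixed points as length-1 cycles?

1

Cycle decomposition: (0 3 1 5 8 6 7 2 4).
1 cycle.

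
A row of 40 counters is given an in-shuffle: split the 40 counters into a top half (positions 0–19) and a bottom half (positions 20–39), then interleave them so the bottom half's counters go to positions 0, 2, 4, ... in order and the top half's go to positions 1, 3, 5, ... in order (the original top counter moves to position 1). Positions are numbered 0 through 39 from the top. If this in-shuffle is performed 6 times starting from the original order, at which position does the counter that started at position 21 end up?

Track the counter's position through each in-shuffle:
21 → 2 → 5 → 11 → 23 → 6 → 13

13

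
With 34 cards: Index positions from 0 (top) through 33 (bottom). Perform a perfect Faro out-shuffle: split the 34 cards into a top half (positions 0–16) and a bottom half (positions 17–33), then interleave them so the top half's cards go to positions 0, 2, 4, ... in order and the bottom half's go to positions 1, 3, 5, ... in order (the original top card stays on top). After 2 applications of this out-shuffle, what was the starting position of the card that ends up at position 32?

8

Work backwards from position 32, undoing one out-shuffle at a time:
32 ← 16 ← 8
So the card now at position 32 started at position 8.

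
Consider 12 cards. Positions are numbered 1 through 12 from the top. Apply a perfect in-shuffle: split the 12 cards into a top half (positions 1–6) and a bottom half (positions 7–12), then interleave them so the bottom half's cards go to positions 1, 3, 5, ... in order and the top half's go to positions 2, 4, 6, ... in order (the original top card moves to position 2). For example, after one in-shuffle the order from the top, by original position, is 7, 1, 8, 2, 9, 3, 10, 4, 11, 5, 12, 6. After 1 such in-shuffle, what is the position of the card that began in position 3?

6

Track the card's position through each in-shuffle:
3 → 6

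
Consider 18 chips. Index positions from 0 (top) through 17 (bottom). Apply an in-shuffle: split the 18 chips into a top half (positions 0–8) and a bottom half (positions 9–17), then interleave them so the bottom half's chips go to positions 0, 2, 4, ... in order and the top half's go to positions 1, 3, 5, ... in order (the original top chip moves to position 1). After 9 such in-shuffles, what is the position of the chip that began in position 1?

Track the chip's position through each in-shuffle:
1 → 3 → 7 → 15 → 12 → 6 → 13 → 8 → 17 → 16

16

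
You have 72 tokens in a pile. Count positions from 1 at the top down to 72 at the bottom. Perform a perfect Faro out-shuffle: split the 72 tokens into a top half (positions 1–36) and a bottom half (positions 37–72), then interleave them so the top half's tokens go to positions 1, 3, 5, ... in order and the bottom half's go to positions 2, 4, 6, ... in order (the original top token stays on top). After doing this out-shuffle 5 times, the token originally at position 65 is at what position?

Track the token's position through each out-shuffle:
65 → 58 → 44 → 16 → 31 → 61

61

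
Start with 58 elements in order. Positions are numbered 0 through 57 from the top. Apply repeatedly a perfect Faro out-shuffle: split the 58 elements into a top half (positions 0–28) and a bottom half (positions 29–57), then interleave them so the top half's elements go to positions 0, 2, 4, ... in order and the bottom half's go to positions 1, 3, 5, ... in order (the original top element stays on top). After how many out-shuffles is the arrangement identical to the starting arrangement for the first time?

The out-shuffle permutes the 58 positions with cycle lengths [1, 1, 2, 18, 18, 18].
Every element is home exactly when every cycle has completed a whole number of laps, i.e. after lcm(1, 2, 18) = 18 out-shuffles.

18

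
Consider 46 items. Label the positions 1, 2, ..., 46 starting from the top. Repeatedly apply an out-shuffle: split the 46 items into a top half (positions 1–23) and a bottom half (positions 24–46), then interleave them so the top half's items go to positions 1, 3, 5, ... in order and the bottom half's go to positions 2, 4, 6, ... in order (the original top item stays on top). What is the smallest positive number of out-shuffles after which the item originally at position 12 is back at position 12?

Follow position 12 under repeated out-shuffles:
12 → 23 → 45 → 44 → 42 → 38 → 30 → 14 → 27 → 8 → 15 → 29 → 12
It first returns after 12 out-shuffles.

12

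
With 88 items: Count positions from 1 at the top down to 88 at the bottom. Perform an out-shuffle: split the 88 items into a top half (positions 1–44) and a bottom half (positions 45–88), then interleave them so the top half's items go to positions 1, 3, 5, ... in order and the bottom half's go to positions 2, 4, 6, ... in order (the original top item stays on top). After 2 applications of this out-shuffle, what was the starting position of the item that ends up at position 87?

66

Work backwards from position 87, undoing one out-shuffle at a time:
87 ← 44 ← 66
So the item now at position 87 started at position 66.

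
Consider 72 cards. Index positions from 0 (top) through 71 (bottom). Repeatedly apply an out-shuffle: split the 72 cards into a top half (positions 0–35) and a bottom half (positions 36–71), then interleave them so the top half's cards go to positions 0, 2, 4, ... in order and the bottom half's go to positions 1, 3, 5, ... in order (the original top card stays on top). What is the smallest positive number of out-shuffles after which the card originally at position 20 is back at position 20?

Follow position 20 under repeated out-shuffles:
20 → 40 → 9 → 18 → 36 → 1 → 2 → 4 → ... → 20 (length 35)
It first returns after 35 out-shuffles.

35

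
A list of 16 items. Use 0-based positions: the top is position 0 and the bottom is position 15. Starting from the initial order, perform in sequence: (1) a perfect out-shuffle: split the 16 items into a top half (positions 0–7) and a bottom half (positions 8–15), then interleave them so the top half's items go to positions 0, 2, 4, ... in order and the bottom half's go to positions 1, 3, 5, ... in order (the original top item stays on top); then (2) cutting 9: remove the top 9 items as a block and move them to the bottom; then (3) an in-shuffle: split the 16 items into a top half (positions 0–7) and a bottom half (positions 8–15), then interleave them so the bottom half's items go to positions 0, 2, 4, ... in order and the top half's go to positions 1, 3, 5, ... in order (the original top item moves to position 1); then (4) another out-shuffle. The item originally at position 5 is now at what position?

6

Track the item from position 5 forward through each operation:
  after op 1 (out-shuffle): 5 → 10
  after op 2 (cut 9): 10 → 1
  after op 3 (in-shuffle): 1 → 3
  after op 4 (out-shuffle): 3 → 6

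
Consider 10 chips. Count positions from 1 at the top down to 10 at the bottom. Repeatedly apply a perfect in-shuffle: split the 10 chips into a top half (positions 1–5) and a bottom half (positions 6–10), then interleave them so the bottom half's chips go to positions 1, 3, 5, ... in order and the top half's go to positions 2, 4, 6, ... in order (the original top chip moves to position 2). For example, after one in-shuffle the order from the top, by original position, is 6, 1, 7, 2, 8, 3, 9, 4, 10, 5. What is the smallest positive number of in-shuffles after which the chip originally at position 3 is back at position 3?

10

Follow position 3 under repeated in-shuffles:
3 → 6 → 1 → 2 → 4 → 8 → 5 → 10 → 9 → 7 → 3
It first returns after 10 in-shuffles.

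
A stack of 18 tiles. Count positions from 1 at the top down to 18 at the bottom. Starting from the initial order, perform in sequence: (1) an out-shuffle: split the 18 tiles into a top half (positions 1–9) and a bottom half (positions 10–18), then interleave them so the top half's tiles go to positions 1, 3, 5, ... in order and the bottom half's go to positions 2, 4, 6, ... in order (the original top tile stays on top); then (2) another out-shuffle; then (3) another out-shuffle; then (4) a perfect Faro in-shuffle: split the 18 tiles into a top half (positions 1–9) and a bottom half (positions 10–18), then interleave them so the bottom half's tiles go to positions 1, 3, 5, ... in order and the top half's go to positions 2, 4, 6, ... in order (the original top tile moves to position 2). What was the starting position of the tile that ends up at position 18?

Undo the operations in reverse order, starting from position 18:
  undo op 4 (in-shuffle, from top half): 18 ← 9
  undo op 3 (out-shuffle, from top half): 9 ← 5
  undo op 2 (out-shuffle, from top half): 5 ← 3
  undo op 1 (out-shuffle, from top half): 3 ← 2
So the tile at position 18 came from original position 2.

2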